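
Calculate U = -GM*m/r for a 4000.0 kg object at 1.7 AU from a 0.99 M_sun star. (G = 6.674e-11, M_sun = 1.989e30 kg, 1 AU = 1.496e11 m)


M = 0.99 * 1.989e30 kg = 1.96911e+30 kg; r = 1.7 AU * 1.496e11 m/AU = 2.5432e+11 m. U = -GM*m/r = -(6.674e-11 * 1.96911e+30 * 4000.0) / 2.5432e+11 = -2.067e+12

-2.067e+12 J


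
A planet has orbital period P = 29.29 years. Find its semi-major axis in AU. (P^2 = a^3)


a = P^(2/3) = 29.29^(2/3) = 9.502

9.502 AU


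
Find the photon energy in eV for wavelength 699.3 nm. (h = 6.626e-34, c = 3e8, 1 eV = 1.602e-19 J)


E = hc/lambda = 6.626e-34 * 3e8 / 6.993e-07 = 2.843e-19 J = 1.7744 eV

1.7744 eV


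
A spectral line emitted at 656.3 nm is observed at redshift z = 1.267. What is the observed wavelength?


lam_obs = lam_emit * (1 + z) = 656.3 * (1 + 1.267) = 1487.8321

1487.8321 nm


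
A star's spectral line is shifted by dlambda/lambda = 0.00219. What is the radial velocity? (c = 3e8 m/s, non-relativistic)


v = (dlambda/lambda) * c = 0.00219 * 3e8 = 657000.0

657000.0 m/s


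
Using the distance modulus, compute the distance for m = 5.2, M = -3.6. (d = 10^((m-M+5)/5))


d = 10^((m - M + 5)/5) = 10^((5.2 - -3.6 + 5)/5) = 575.4399

575.4399 pc


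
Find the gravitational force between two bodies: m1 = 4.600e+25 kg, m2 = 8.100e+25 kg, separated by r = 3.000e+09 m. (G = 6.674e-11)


F = G*m1*m2/r^2 = 6.674e-11 * 4.600e+25 * 8.100e+25 / (3.000e+09)^2 = 6.674e-11 * 3.726e+51 / 9.000e+18 = 2.763e+22

2.763e+22 N


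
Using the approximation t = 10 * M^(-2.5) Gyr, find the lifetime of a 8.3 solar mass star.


t = 10 * M^(-2.5) = 10 * 8.3^(-2.5) = 0.0504

0.0504 Gyr


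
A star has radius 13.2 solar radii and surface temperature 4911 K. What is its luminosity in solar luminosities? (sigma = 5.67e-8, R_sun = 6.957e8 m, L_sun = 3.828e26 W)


R = 13.2 * 6.957e8 m = 9.18324e+09 m. L = 4*pi*R^2*sigma*T^4 = 4*pi*(9.18324e+09)^2 * 5.67e-8 * 4911^4 = 3.495139615e+28 W. L/L_sun = 3.495139615e+28 / 3.828e26 = 91.3046

91.3046 L_sun


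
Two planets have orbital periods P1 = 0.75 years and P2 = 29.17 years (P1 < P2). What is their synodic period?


1/P_syn = |1/P1 - 1/P2| = |1/0.75 - 1/29.17| => P_syn = 0.7698

0.7698 years


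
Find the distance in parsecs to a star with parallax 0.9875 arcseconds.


d = 1/p = 1/0.9875 = 1.0127

1.0127 pc


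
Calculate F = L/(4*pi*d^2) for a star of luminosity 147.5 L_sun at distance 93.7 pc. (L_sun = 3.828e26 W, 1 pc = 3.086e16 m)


F = L / (4*pi*d^2) = 5.646e+28 / (4*pi*(2.892e+18)^2) = 5.374e-10

5.374e-10 W/m^2


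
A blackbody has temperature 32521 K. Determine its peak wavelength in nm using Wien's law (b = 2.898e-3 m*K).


lam_max = b / T = 2.898e-3 / 32521 = 8.911e-08 m = 89.1117 nm

89.1117 nm


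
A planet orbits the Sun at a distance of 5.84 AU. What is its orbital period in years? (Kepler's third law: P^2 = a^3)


P = a^(3/2) = 5.84^1.5 = 14.113

14.113 years


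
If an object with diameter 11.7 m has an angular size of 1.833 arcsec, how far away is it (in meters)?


D = size / theta_rad, theta_rad = 1.833 * pi/(180*3600) = 8.887e-06, D = 1.317e+06

1.317e+06 m


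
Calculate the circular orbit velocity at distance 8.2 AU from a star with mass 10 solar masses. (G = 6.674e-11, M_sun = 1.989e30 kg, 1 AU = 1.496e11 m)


v = sqrt(GM/r) = sqrt(6.674e-11 * 1.989e+31 / 1.227e+12) = 32895.5968

32895.5968 m/s


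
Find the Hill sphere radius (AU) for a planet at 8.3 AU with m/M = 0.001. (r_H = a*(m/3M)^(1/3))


r_H = a * (m/3M)^(1/3) = 8.3 * (0.001/3)^(1/3) = 0.5755

0.5755 AU


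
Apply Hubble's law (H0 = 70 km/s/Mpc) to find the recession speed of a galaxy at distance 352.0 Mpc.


v = H0 * d = 70 * 352.0 = 24640.0

24640.0 km/s


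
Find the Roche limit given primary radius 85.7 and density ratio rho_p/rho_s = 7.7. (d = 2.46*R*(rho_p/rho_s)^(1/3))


d_Roche = 2.46 * 85.7 * 7.7^(1/3) = 416.3062

416.3062


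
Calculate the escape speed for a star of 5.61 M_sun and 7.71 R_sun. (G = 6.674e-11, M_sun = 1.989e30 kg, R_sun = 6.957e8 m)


M = 5.61 * 1.989e30 kg = 1.115829e+31 kg; R = 7.71 * 6.957e8 m = 5.363847e+09 m. v_esc = sqrt(2GM/R) = sqrt(2 * 6.674e-11 * 1.115829e+31 / 5.363847e+09) = 526949.1769

526949.1769 m/s


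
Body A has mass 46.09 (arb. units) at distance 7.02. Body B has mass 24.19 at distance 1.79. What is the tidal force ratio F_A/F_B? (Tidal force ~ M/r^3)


Ratio = (M1/r1^3) / (M2/r2^3) = (46.09/7.02^3) / (24.19/1.79^3) = 0.0316

0.0316


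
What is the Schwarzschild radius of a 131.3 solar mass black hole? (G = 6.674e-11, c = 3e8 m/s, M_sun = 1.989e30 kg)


M = 131.3 * 1.989e30 kg = 2.611557e+32 kg. rs = 2GM/c^2 = 2 * 6.674e-11 * 2.611557e+32 / (3e8)^2 = 387322.9204

387322.9204 m


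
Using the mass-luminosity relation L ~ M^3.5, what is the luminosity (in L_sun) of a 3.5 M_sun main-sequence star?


L/L_sun = (M/M_sun)^3.5 = 3.5^3.5 = 80.2118

80.2118 L_sun


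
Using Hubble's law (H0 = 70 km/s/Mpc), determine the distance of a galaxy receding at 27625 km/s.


d = v / H0 = 27625 / 70 = 394.6429

394.6429 Mpc


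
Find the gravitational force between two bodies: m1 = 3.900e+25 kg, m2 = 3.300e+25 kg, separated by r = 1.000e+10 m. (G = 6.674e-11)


F = G*m1*m2/r^2 = 6.674e-11 * 3.900e+25 * 3.300e+25 / (1.000e+10)^2 = 6.674e-11 * 1.287e+51 / 1.000e+20 = 8.589e+20

8.589e+20 N


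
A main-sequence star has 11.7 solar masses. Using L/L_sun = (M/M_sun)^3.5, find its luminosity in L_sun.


L/L_sun = (M/M_sun)^3.5 = 11.7^3.5 = 5478.3593

5478.3593 L_sun


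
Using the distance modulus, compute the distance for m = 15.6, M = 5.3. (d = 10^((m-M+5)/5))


d = 10^((m - M + 5)/5) = 10^((15.6 - 5.3 + 5)/5) = 1148.1536

1148.1536 pc


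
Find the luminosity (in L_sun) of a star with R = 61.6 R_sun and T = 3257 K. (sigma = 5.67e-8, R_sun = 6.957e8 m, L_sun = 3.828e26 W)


R = 61.6 * 6.957e8 m = 4.285512e+10 m. L = 4*pi*R^2*sigma*T^4 = 4*pi*(4.285512e+10)^2 * 5.67e-8 * 3257^4 = 1.472547756e+29 W. L/L_sun = 1.472547756e+29 / 3.828e26 = 384.6781

384.6781 L_sun


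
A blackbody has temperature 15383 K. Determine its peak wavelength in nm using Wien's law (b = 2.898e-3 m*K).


lam_max = b / T = 2.898e-3 / 15383 = 1.884e-07 m = 188.3898 nm

188.3898 nm


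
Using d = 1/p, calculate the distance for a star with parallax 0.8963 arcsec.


d = 1/p = 1/0.8963 = 1.1157

1.1157 pc


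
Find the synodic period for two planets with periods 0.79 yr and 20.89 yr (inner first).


1/P_syn = |1/P1 - 1/P2| = |1/0.79 - 1/20.89| => P_syn = 0.821

0.821 years


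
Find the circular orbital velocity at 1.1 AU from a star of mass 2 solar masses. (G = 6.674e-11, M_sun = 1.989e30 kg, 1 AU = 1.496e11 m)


v = sqrt(GM/r) = sqrt(6.674e-11 * 3.978e+30 / 1.646e+11) = 40166.4409

40166.4409 m/s


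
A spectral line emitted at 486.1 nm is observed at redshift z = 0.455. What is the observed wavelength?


lam_obs = lam_emit * (1 + z) = 486.1 * (1 + 0.455) = 707.2755

707.2755 nm


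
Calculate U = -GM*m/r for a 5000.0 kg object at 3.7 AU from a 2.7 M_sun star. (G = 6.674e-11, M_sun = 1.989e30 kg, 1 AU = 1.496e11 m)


M = 2.7 * 1.989e30 kg = 5.3703e+30 kg; r = 3.7 AU * 1.496e11 m/AU = 5.5352e+11 m. U = -GM*m/r = -(6.674e-11 * 5.3703e+30 * 5000.0) / 5.5352e+11 = -3.238e+12

-3.238e+12 J


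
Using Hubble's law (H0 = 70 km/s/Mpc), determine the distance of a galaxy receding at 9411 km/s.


d = v / H0 = 9411 / 70 = 134.4429

134.4429 Mpc


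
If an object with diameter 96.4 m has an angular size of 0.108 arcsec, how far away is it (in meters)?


D = size / theta_rad, theta_rad = 0.108 * pi/(180*3600) = 5.236e-07, D = 1.841e+08

1.841e+08 m


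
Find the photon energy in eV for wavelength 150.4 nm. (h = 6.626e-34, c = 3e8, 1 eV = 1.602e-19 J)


E = hc/lambda = 6.626e-34 * 3e8 / 1.504e-07 = 1.322e-18 J = 8.2502 eV

8.2502 eV


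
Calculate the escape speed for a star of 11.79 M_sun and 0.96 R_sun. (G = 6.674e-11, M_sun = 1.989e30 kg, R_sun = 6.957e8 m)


M = 11.79 * 1.989e30 kg = 2.345031e+31 kg; R = 0.96 * 6.957e8 m = 6.67872e+08 m. v_esc = sqrt(2GM/R) = sqrt(2 * 6.674e-11 * 2.345031e+31 / 6.67872e+08) = 2.165e+06

2.165e+06 m/s


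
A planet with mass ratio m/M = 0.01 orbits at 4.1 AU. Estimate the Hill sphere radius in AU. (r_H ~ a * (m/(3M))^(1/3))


r_H = a * (m/3M)^(1/3) = 4.1 * (0.01/3)^(1/3) = 0.6125

0.6125 AU


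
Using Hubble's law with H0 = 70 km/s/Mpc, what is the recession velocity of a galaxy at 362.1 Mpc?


v = H0 * d = 70 * 362.1 = 25347.0

25347.0 km/s


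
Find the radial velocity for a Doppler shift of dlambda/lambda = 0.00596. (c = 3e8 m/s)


v = (dlambda/lambda) * c = 0.00596 * 3e8 = 1.788e+06

1.788e+06 m/s


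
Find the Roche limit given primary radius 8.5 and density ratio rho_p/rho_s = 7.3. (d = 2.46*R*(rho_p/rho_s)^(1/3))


d_Roche = 2.46 * 8.5 * 7.3^(1/3) = 40.5628

40.5628


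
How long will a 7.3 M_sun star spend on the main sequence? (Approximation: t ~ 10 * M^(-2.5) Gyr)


t = 10 * M^(-2.5) = 10 * 7.3^(-2.5) = 0.0695

0.0695 Gyr


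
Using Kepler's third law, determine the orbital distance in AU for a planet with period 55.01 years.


a = P^(2/3) = 55.01^(2/3) = 14.4642

14.4642 AU


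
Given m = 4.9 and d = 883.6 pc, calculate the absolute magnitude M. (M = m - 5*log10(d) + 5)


M = m - 5*log10(d) + 5 = 4.9 - 5*log10(883.6) + 5 = -4.8313

-4.8313


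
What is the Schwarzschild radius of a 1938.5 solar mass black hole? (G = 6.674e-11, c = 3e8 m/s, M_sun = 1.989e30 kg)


M = 1938.5 * 1.989e30 kg = 3.8556765e+33 kg. rs = 2GM/c^2 = 2 * 6.674e-11 * 3.8556765e+33 / (3e8)^2 = 5.718e+06

5.718e+06 m


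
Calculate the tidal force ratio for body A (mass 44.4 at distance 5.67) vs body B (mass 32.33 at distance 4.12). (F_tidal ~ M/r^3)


Ratio = (M1/r1^3) / (M2/r2^3) = (44.4/5.67^3) / (32.33/4.12^3) = 0.5269

0.5269


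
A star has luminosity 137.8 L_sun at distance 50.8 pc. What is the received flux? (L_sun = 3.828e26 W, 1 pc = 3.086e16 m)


F = L / (4*pi*d^2) = 5.275e+28 / (4*pi*(1.568e+18)^2) = 1.708e-09

1.708e-09 W/m^2


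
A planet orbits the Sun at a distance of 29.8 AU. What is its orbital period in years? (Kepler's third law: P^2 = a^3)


P = a^(3/2) = 29.8^1.5 = 162.6763

162.6763 years


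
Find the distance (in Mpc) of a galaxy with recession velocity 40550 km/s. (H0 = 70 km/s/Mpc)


d = v / H0 = 40550 / 70 = 579.2857

579.2857 Mpc


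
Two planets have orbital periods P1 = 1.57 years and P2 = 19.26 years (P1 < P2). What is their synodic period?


1/P_syn = |1/P1 - 1/P2| = |1/1.57 - 1/19.26| => P_syn = 1.7093

1.7093 years


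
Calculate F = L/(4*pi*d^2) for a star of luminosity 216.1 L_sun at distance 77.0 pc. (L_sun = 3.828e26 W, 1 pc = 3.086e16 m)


F = L / (4*pi*d^2) = 8.272e+28 / (4*pi*(2.376e+18)^2) = 1.166e-09

1.166e-09 W/m^2


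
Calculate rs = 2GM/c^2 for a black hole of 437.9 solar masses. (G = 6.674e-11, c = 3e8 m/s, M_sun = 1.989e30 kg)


M = 437.9 * 1.989e30 kg = 8.709831e+32 kg. rs = 2GM/c^2 = 2 * 6.674e-11 * 8.709831e+32 / (3e8)^2 = 1.292e+06

1.292e+06 m


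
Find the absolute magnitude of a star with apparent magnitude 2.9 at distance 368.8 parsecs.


M = m - 5*log10(d) + 5 = 2.9 - 5*log10(368.8) + 5 = -4.934

-4.934


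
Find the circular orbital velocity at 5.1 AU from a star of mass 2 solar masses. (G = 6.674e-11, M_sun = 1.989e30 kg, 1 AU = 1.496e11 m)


v = sqrt(GM/r) = sqrt(6.674e-11 * 3.978e+30 / 7.630e+11) = 18654.1131

18654.1131 m/s


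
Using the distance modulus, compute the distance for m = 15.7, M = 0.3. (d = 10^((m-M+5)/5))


d = 10^((m - M + 5)/5) = 10^((15.7 - 0.3 + 5)/5) = 12022.6443

12022.6443 pc


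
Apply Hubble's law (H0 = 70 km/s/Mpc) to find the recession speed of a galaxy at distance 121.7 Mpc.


v = H0 * d = 70 * 121.7 = 8519.0

8519.0 km/s


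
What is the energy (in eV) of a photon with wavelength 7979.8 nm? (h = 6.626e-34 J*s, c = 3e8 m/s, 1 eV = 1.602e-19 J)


E = hc/lambda = 6.626e-34 * 3e8 / 7.980e-06 = 2.491e-20 J = 0.1555 eV

0.1555 eV


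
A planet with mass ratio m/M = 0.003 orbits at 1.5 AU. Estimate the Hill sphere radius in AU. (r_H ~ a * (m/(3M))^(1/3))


r_H = a * (m/3M)^(1/3) = 1.5 * (0.003/3)^(1/3) = 0.15

0.15 AU


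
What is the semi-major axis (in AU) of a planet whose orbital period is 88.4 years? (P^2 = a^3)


a = P^(2/3) = 88.4^(2/3) = 19.8443

19.8443 AU


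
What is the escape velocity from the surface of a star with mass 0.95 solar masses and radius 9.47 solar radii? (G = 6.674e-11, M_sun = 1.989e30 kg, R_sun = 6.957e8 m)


M = 0.95 * 1.989e30 kg = 1.88955e+30 kg; R = 9.47 * 6.957e8 m = 6.588279e+09 m. v_esc = sqrt(2GM/R) = sqrt(2 * 6.674e-11 * 1.88955e+30 / 6.588279e+09) = 195659.6634

195659.6634 m/s


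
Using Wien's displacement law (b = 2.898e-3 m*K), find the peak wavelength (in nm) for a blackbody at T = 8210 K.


lam_max = b / T = 2.898e-3 / 8210 = 3.530e-07 m = 352.9842 nm

352.9842 nm


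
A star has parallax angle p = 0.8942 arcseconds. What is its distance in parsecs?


d = 1/p = 1/0.8942 = 1.1183

1.1183 pc


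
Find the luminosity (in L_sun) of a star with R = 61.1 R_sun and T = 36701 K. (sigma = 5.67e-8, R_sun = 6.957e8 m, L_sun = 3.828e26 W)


R = 61.1 * 6.957e8 m = 4.250727e+10 m. L = 4*pi*R^2*sigma*T^4 = 4*pi*(4.250727e+10)^2 * 5.67e-8 * 36701^4 = 2.335774651e+33 W. L/L_sun = 2.335774651e+33 / 3.828e26 = 6.102e+06

6.102e+06 L_sun


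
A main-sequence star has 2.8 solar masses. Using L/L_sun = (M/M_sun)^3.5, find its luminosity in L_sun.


L/L_sun = (M/M_sun)^3.5 = 2.8^3.5 = 36.7327

36.7327 L_sun


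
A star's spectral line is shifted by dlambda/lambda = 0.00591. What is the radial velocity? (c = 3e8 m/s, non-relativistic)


v = (dlambda/lambda) * c = 0.00591 * 3e8 = 1.773e+06

1.773e+06 m/s


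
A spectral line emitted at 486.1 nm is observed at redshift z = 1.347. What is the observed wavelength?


lam_obs = lam_emit * (1 + z) = 486.1 * (1 + 1.347) = 1140.8767

1140.8767 nm


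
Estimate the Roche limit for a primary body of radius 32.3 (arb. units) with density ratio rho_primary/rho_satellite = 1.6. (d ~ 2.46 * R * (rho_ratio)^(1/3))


d_Roche = 2.46 * 32.3 * 1.6^(1/3) = 92.9346

92.9346


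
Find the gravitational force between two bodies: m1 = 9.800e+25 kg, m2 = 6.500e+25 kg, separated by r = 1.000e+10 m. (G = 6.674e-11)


F = G*m1*m2/r^2 = 6.674e-11 * 9.800e+25 * 6.500e+25 / (1.000e+10)^2 = 6.674e-11 * 6.370e+51 / 1.000e+20 = 4.251e+21

4.251e+21 N


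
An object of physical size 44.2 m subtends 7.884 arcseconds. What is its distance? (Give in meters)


D = size / theta_rad, theta_rad = 7.884 * pi/(180*3600) = 3.822e-05, D = 1.156e+06

1.156e+06 m


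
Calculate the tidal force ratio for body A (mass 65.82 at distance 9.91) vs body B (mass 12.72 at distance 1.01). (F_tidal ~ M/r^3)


Ratio = (M1/r1^3) / (M2/r2^3) = (65.82/9.91^3) / (12.72/1.01^3) = 0.0055

0.0055


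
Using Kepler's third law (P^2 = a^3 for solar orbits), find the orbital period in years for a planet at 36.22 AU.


P = a^(3/2) = 36.22^1.5 = 217.983

217.983 years


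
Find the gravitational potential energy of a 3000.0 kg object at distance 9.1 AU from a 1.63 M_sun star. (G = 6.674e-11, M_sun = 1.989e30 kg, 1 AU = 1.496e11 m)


M = 1.63 * 1.989e30 kg = 3.24207e+30 kg; r = 9.1 AU * 1.496e11 m/AU = 1.36136e+12 m. U = -GM*m/r = -(6.674e-11 * 3.24207e+30 * 3000.0) / 1.36136e+12 = -4.768e+11

-4.768e+11 J


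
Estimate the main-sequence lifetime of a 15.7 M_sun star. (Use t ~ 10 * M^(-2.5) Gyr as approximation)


t = 10 * M^(-2.5) = 10 * 15.7^(-2.5) = 0.0102

0.0102 Gyr


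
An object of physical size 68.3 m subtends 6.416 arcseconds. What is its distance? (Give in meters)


D = size / theta_rad, theta_rad = 6.416 * pi/(180*3600) = 3.111e-05, D = 2.196e+06

2.196e+06 m


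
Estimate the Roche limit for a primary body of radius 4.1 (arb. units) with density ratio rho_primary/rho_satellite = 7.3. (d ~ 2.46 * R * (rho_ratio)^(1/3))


d_Roche = 2.46 * 4.1 * 7.3^(1/3) = 19.5656

19.5656


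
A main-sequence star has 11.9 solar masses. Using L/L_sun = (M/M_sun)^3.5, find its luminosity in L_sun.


L/L_sun = (M/M_sun)^3.5 = 11.9^3.5 = 5813.188

5813.188 L_sun


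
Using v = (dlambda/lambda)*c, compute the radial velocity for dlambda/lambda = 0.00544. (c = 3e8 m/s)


v = (dlambda/lambda) * c = 0.00544 * 3e8 = 1.632e+06

1.632e+06 m/s


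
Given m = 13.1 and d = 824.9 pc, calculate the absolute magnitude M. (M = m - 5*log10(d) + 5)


M = m - 5*log10(d) + 5 = 13.1 - 5*log10(824.9) + 5 = 3.518

3.518


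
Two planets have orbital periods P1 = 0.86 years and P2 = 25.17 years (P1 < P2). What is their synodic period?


1/P_syn = |1/P1 - 1/P2| = |1/0.86 - 1/25.17| => P_syn = 0.8904

0.8904 years


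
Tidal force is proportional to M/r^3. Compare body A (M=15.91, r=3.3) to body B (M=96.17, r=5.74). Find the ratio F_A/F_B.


Ratio = (M1/r1^3) / (M2/r2^3) = (15.91/3.3^3) / (96.17/5.74^3) = 0.8706

0.8706


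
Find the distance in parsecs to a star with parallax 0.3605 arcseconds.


d = 1/p = 1/0.3605 = 2.7739

2.7739 pc


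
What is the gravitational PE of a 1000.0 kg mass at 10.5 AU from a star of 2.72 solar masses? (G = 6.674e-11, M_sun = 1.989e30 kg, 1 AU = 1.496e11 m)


M = 2.72 * 1.989e30 kg = 5.41008e+30 kg; r = 10.5 AU * 1.496e11 m/AU = 1.5708e+12 m. U = -GM*m/r = -(6.674e-11 * 5.41008e+30 * 1000.0) / 1.5708e+12 = -2.299e+11

-2.299e+11 J


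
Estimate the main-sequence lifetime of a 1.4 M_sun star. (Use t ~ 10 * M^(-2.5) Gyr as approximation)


t = 10 * M^(-2.5) = 10 * 1.4^(-2.5) = 4.312

4.312 Gyr


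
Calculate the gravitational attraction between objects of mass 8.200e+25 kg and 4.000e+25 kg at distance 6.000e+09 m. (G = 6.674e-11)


F = G*m1*m2/r^2 = 6.674e-11 * 8.200e+25 * 4.000e+25 / (6.000e+09)^2 = 6.674e-11 * 3.280e+51 / 3.600e+19 = 6.081e+21

6.081e+21 N


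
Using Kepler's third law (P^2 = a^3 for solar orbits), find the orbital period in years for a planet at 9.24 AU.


P = a^(3/2) = 9.24^1.5 = 28.0872

28.0872 years


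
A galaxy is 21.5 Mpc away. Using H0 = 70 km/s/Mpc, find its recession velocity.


v = H0 * d = 70 * 21.5 = 1505.0

1505.0 km/s


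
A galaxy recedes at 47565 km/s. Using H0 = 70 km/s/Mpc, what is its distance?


d = v / H0 = 47565 / 70 = 679.5

679.5 Mpc


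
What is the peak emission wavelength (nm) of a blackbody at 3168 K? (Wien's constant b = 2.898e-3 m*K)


lam_max = b / T = 2.898e-3 / 3168 = 9.148e-07 m = 914.7727 nm

914.7727 nm


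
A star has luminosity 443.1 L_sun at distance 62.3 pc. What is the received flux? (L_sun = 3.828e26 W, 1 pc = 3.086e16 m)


F = L / (4*pi*d^2) = 1.696e+29 / (4*pi*(1.923e+18)^2) = 3.652e-09

3.652e-09 W/m^2


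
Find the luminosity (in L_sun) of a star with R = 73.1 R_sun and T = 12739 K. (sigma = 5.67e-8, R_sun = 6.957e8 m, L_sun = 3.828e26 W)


R = 73.1 * 6.957e8 m = 5.085567e+10 m. L = 4*pi*R^2*sigma*T^4 = 4*pi*(5.085567e+10)^2 * 5.67e-8 * 12739^4 = 4.853030648e+31 W. L/L_sun = 4.853030648e+31 / 3.828e26 = 126777.1852

126777.1852 L_sun


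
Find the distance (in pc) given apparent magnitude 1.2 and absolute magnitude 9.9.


d = 10^((m - M + 5)/5) = 10^((1.2 - 9.9 + 5)/5) = 0.182

0.182 pc


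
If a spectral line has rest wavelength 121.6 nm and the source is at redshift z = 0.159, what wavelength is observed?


lam_obs = lam_emit * (1 + z) = 121.6 * (1 + 0.159) = 140.9344

140.9344 nm


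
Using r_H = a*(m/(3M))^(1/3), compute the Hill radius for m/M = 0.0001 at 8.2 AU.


r_H = a * (m/3M)^(1/3) = 8.2 * (0.0001/3)^(1/3) = 0.2639

0.2639 AU


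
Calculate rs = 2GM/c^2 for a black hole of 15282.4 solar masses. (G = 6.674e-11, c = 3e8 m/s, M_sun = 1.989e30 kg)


M = 15282.4 * 1.989e30 kg = 3.03966936e+34 kg. rs = 2GM/c^2 = 2 * 6.674e-11 * 3.03966936e+34 / (3e8)^2 = 4.508e+07

4.508e+07 m


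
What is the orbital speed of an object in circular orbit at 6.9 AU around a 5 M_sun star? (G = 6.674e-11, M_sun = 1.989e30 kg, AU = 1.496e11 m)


v = sqrt(GM/r) = sqrt(6.674e-11 * 9.945e+30 / 1.032e+12) = 25357.4252

25357.4252 m/s


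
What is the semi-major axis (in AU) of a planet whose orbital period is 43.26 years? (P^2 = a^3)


a = P^(2/3) = 43.26^(2/3) = 12.3232

12.3232 AU


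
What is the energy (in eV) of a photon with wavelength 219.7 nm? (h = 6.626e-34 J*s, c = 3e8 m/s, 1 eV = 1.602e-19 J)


E = hc/lambda = 6.626e-34 * 3e8 / 2.197e-07 = 9.048e-19 J = 5.6478 eV

5.6478 eV


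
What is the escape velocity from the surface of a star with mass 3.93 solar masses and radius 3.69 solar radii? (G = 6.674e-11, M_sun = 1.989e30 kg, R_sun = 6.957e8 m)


M = 3.93 * 1.989e30 kg = 7.81677e+30 kg; R = 3.69 * 6.957e8 m = 2.567133e+09 m. v_esc = sqrt(2GM/R) = sqrt(2 * 6.674e-11 * 7.81677e+30 / 2.567133e+09) = 637525.53

637525.53 m/s


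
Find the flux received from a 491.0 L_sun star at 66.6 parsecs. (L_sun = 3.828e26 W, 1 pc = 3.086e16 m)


F = L / (4*pi*d^2) = 1.880e+29 / (4*pi*(2.055e+18)^2) = 3.541e-09

3.541e-09 W/m^2


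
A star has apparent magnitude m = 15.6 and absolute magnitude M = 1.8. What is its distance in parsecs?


d = 10^((m - M + 5)/5) = 10^((15.6 - 1.8 + 5)/5) = 5754.3994

5754.3994 pc


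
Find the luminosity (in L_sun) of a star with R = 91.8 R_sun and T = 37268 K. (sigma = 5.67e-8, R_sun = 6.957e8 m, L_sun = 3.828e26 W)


R = 91.8 * 6.957e8 m = 6.386526e+10 m. L = 4*pi*R^2*sigma*T^4 = 4*pi*(6.386526e+10)^2 * 5.67e-8 * 37268^4 = 5.606174857e+33 W. L/L_sun = 5.606174857e+33 / 3.828e26 = 1.465e+07

1.465e+07 L_sun


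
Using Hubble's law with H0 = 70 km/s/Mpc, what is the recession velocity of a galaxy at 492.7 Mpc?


v = H0 * d = 70 * 492.7 = 34489.0

34489.0 km/s


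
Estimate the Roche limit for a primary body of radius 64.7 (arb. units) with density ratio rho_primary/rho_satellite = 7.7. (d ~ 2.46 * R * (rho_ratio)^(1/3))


d_Roche = 2.46 * 64.7 * 7.7^(1/3) = 314.2941

314.2941


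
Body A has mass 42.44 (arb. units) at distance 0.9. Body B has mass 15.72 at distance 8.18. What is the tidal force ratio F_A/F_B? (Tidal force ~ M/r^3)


Ratio = (M1/r1^3) / (M2/r2^3) = (42.44/0.9^3) / (15.72/8.18^3) = 2027.0068

2027.0068


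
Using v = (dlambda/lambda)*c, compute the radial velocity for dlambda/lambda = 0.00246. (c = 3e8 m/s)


v = (dlambda/lambda) * c = 0.00246 * 3e8 = 738000.0

738000.0 m/s


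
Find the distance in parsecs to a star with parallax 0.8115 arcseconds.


d = 1/p = 1/0.8115 = 1.2323

1.2323 pc


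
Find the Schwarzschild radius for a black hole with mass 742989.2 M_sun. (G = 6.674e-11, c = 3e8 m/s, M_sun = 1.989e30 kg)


M = 742989.2 * 1.989e30 kg = 1.477805519e+36 kg. rs = 2GM/c^2 = 2 * 6.674e-11 * 1.477805519e+36 / (3e8)^2 = 2.192e+09

2.192e+09 m


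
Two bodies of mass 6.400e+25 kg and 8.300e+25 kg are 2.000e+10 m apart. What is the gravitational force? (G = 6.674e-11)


F = G*m1*m2/r^2 = 6.674e-11 * 6.400e+25 * 8.300e+25 / (2.000e+10)^2 = 6.674e-11 * 5.312e+51 / 4.000e+20 = 8.863e+20

8.863e+20 N


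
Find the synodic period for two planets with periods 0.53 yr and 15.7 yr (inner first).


1/P_syn = |1/P1 - 1/P2| = |1/0.53 - 1/15.7| => P_syn = 0.5485

0.5485 years


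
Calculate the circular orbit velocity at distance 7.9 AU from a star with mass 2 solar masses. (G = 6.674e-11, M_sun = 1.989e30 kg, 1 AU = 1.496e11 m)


v = sqrt(GM/r) = sqrt(6.674e-11 * 3.978e+30 / 1.182e+12) = 14988.085

14988.085 m/s


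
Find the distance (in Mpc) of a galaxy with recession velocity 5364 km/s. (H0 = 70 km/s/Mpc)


d = v / H0 = 5364 / 70 = 76.6286

76.6286 Mpc


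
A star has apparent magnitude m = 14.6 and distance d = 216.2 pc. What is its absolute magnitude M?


M = m - 5*log10(d) + 5 = 14.6 - 5*log10(216.2) + 5 = 7.9257

7.9257


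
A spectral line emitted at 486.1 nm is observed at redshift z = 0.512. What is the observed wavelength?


lam_obs = lam_emit * (1 + z) = 486.1 * (1 + 0.512) = 734.9832

734.9832 nm


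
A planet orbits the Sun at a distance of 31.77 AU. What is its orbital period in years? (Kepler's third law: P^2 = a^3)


P = a^(3/2) = 31.77^1.5 = 179.0712

179.0712 years


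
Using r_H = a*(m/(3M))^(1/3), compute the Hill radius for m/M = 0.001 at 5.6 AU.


r_H = a * (m/3M)^(1/3) = 5.6 * (0.001/3)^(1/3) = 0.3883

0.3883 AU


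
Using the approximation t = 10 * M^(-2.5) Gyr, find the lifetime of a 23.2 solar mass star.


t = 10 * M^(-2.5) = 10 * 23.2^(-2.5) = 0.0039

0.0039 Gyr


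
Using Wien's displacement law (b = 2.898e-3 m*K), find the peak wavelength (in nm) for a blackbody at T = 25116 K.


lam_max = b / T = 2.898e-3 / 25116 = 1.154e-07 m = 115.3846 nm

115.3846 nm


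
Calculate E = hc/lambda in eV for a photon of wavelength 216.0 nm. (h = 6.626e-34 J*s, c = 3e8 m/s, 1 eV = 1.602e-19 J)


E = hc/lambda = 6.626e-34 * 3e8 / 2.160e-07 = 9.203e-19 J = 5.7446 eV

5.7446 eV


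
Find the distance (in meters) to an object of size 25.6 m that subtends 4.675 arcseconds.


D = size / theta_rad, theta_rad = 4.675 * pi/(180*3600) = 2.267e-05, D = 1.129e+06

1.129e+06 m


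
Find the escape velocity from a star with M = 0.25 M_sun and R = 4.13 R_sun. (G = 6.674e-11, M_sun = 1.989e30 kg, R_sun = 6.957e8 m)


M = 0.25 * 1.989e30 kg = 4.9725e+29 kg; R = 4.13 * 6.957e8 m = 2.873241e+09 m. v_esc = sqrt(2GM/R) = sqrt(2 * 6.674e-11 * 4.9725e+29 / 2.873241e+09) = 151988.0585

151988.0585 m/s


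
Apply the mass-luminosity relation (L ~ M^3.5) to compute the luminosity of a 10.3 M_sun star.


L/L_sun = (M/M_sun)^3.5 = 10.3^3.5 = 3506.9558

3506.9558 L_sun


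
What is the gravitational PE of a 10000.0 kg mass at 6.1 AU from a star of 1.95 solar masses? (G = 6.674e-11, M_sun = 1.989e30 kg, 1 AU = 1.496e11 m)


M = 1.95 * 1.989e30 kg = 3.87855e+30 kg; r = 6.1 AU * 1.496e11 m/AU = 9.1256e+11 m. U = -GM*m/r = -(6.674e-11 * 3.87855e+30 * 10000.0) / 9.1256e+11 = -2.837e+12

-2.837e+12 J


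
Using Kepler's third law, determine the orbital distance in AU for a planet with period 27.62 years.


a = P^(2/3) = 27.62^(2/3) = 9.1373

9.1373 AU


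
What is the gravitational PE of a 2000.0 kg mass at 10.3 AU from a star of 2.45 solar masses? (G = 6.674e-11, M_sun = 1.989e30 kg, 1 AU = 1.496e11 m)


M = 2.45 * 1.989e30 kg = 4.87305e+30 kg; r = 10.3 AU * 1.496e11 m/AU = 1.54088e+12 m. U = -GM*m/r = -(6.674e-11 * 4.87305e+30 * 2000.0) / 1.54088e+12 = -4.221e+11

-4.221e+11 J


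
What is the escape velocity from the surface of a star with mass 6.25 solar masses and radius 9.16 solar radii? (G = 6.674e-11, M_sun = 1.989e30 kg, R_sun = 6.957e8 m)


M = 6.25 * 1.989e30 kg = 1.243125e+31 kg; R = 9.16 * 6.957e8 m = 6.372612e+09 m. v_esc = sqrt(2GM/R) = sqrt(2 * 6.674e-11 * 1.243125e+31 / 6.372612e+09) = 510277.9014

510277.9014 m/s


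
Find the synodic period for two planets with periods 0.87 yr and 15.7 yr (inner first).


1/P_syn = |1/P1 - 1/P2| = |1/0.87 - 1/15.7| => P_syn = 0.921

0.921 years


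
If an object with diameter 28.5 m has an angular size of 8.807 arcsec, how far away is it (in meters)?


D = size / theta_rad, theta_rad = 8.807 * pi/(180*3600) = 4.270e-05, D = 667485.7475

667485.7475 m


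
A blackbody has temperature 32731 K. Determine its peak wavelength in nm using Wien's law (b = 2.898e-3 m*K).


lam_max = b / T = 2.898e-3 / 32731 = 8.854e-08 m = 88.5399 nm

88.5399 nm


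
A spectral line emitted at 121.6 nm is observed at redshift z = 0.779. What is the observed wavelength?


lam_obs = lam_emit * (1 + z) = 121.6 * (1 + 0.779) = 216.3264

216.3264 nm


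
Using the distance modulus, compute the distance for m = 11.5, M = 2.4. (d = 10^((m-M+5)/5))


d = 10^((m - M + 5)/5) = 10^((11.5 - 2.4 + 5)/5) = 660.6934

660.6934 pc


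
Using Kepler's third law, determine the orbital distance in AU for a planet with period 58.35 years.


a = P^(2/3) = 58.35^(2/3) = 15.0439

15.0439 AU


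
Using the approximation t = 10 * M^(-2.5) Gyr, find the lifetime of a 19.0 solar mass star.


t = 10 * M^(-2.5) = 10 * 19.0^(-2.5) = 0.0064

0.0064 Gyr


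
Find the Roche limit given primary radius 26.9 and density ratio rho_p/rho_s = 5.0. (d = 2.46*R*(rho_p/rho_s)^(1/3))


d_Roche = 2.46 * 26.9 * 5.0^(1/3) = 113.1559

113.1559


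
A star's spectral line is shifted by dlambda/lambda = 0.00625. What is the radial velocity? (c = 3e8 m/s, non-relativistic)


v = (dlambda/lambda) * c = 0.00625 * 3e8 = 1.875e+06

1.875e+06 m/s


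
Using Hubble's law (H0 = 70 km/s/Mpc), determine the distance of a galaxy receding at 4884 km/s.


d = v / H0 = 4884 / 70 = 69.7714

69.7714 Mpc


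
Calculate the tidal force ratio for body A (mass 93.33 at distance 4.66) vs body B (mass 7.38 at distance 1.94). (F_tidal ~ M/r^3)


Ratio = (M1/r1^3) / (M2/r2^3) = (93.33/4.66^3) / (7.38/1.94^3) = 0.9125

0.9125


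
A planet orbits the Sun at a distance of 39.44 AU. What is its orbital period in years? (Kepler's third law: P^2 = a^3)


P = a^(3/2) = 39.44^1.5 = 247.6882

247.6882 years


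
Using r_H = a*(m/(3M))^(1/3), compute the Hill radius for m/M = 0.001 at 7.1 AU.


r_H = a * (m/3M)^(1/3) = 7.1 * (0.001/3)^(1/3) = 0.4923

0.4923 AU


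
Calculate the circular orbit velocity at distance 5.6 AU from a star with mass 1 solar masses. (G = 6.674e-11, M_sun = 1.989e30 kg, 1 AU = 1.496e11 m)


v = sqrt(GM/r) = sqrt(6.674e-11 * 1.989e+30 / 8.378e+11) = 12587.8246

12587.8246 m/s


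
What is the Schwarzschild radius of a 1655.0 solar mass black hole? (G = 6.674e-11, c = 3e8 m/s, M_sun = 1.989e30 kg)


M = 1655.0 * 1.989e30 kg = 3.291795e+33 kg. rs = 2GM/c^2 = 2 * 6.674e-11 * 3.291795e+33 / (3e8)^2 = 4.882e+06

4.882e+06 m


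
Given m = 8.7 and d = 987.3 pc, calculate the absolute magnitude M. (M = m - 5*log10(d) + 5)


M = m - 5*log10(d) + 5 = 8.7 - 5*log10(987.3) + 5 = -1.2722

-1.2722


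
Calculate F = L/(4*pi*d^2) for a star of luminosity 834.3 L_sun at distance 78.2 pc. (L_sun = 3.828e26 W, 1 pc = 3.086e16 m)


F = L / (4*pi*d^2) = 3.194e+29 / (4*pi*(2.413e+18)^2) = 4.364e-09

4.364e-09 W/m^2


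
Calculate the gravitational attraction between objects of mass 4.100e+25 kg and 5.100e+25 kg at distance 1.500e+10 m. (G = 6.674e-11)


F = G*m1*m2/r^2 = 6.674e-11 * 4.100e+25 * 5.100e+25 / (1.500e+10)^2 = 6.674e-11 * 2.091e+51 / 2.250e+20 = 6.202e+20

6.202e+20 N


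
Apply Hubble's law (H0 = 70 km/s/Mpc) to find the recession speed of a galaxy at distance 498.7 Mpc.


v = H0 * d = 70 * 498.7 = 34909.0

34909.0 km/s


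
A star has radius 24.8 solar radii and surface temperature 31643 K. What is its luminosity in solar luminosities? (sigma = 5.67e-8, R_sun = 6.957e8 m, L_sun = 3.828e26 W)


R = 24.8 * 6.957e8 m = 1.725336e+10 m. L = 4*pi*R^2*sigma*T^4 = 4*pi*(1.725336e+10)^2 * 5.67e-8 * 31643^4 = 2.126429048e+32 W. L/L_sun = 2.126429048e+32 / 3.828e26 = 555493.4816

555493.4816 L_sun


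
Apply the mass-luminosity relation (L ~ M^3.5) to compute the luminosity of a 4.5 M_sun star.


L/L_sun = (M/M_sun)^3.5 = 4.5^3.5 = 193.3053

193.3053 L_sun


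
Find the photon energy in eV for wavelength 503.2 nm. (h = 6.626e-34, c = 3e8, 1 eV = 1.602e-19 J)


E = hc/lambda = 6.626e-34 * 3e8 / 5.032e-07 = 3.950e-19 J = 2.4659 eV

2.4659 eV


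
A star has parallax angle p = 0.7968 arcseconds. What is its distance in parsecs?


d = 1/p = 1/0.7968 = 1.255

1.255 pc


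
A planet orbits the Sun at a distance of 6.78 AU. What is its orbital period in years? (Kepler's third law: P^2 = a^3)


P = a^(3/2) = 6.78^1.5 = 17.6541

17.6541 years


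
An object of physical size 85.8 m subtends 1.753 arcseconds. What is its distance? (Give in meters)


D = size / theta_rad, theta_rad = 1.753 * pi/(180*3600) = 8.499e-06, D = 1.010e+07

1.010e+07 m


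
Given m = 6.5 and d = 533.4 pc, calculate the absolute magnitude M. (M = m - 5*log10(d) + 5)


M = m - 5*log10(d) + 5 = 6.5 - 5*log10(533.4) + 5 = -2.1353

-2.1353


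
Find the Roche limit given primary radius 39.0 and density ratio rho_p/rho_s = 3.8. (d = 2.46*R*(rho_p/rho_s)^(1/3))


d_Roche = 2.46 * 39.0 * 3.8^(1/3) = 149.7135

149.7135


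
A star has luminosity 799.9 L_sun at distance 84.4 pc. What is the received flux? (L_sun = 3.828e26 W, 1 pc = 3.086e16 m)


F = L / (4*pi*d^2) = 3.062e+29 / (4*pi*(2.605e+18)^2) = 3.592e-09

3.592e-09 W/m^2


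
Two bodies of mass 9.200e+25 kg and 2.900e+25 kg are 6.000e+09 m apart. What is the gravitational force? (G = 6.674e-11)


F = G*m1*m2/r^2 = 6.674e-11 * 9.200e+25 * 2.900e+25 / (6.000e+09)^2 = 6.674e-11 * 2.668e+51 / 3.600e+19 = 4.946e+21

4.946e+21 N


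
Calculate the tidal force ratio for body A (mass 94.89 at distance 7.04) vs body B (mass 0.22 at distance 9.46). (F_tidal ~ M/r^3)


Ratio = (M1/r1^3) / (M2/r2^3) = (94.89/7.04^3) / (0.22/9.46^3) = 1046.5337

1046.5337


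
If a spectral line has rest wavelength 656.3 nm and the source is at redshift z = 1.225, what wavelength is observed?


lam_obs = lam_emit * (1 + z) = 656.3 * (1 + 1.225) = 1460.2675

1460.2675 nm


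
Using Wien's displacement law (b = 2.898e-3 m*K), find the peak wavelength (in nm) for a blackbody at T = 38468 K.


lam_max = b / T = 2.898e-3 / 38468 = 7.534e-08 m = 75.3353 nm

75.3353 nm


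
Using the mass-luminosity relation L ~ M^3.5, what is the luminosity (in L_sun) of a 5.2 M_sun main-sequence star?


L/L_sun = (M/M_sun)^3.5 = 5.2^3.5 = 320.6356

320.6356 L_sun


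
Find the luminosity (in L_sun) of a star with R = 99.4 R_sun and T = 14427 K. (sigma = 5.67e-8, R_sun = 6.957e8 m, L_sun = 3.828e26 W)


R = 99.4 * 6.957e8 m = 6.915258e+10 m. L = 4*pi*R^2*sigma*T^4 = 4*pi*(6.915258e+10)^2 * 5.67e-8 * 14427^4 = 1.476093357e+32 W. L/L_sun = 1.476093357e+32 / 3.828e26 = 385604.3251

385604.3251 L_sun


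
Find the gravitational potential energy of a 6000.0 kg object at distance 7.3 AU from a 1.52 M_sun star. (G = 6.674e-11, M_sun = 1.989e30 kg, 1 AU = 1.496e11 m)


M = 1.52 * 1.989e30 kg = 3.02328e+30 kg; r = 7.3 AU * 1.496e11 m/AU = 1.09208e+12 m. U = -GM*m/r = -(6.674e-11 * 3.02328e+30 * 6000.0) / 1.09208e+12 = -1.109e+12

-1.109e+12 J


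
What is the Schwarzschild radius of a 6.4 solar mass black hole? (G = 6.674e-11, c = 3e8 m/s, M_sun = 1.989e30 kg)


M = 6.4 * 1.989e30 kg = 1.27296e+31 kg. rs = 2GM/c^2 = 2 * 6.674e-11 * 1.27296e+31 / (3e8)^2 = 18879.4112

18879.4112 m


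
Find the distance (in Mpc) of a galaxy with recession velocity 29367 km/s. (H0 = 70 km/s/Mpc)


d = v / H0 = 29367 / 70 = 419.5286

419.5286 Mpc


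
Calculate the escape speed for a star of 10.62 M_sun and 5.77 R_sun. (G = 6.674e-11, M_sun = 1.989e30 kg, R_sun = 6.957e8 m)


M = 10.62 * 1.989e30 kg = 2.112318e+31 kg; R = 5.77 * 6.957e8 m = 4.014189e+09 m. v_esc = sqrt(2GM/R) = sqrt(2 * 6.674e-11 * 2.112318e+31 / 4.014189e+09) = 838086.4916

838086.4916 m/s


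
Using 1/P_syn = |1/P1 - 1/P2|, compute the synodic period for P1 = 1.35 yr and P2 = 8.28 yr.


1/P_syn = |1/P1 - 1/P2| = |1/1.35 - 1/8.28| => P_syn = 1.613

1.613 years


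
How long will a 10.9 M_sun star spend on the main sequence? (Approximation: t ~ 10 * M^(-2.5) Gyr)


t = 10 * M^(-2.5) = 10 * 10.9^(-2.5) = 0.0255

0.0255 Gyr


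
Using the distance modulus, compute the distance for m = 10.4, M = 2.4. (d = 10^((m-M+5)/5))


d = 10^((m - M + 5)/5) = 10^((10.4 - 2.4 + 5)/5) = 398.1072

398.1072 pc


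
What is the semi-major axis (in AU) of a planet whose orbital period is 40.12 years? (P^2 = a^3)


a = P^(2/3) = 40.12^(2/3) = 11.7195

11.7195 AU


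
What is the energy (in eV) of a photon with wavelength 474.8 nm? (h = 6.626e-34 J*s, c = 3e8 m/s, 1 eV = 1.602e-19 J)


E = hc/lambda = 6.626e-34 * 3e8 / 4.748e-07 = 4.187e-19 J = 2.6134 eV

2.6134 eV


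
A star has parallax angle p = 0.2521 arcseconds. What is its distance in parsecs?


d = 1/p = 1/0.2521 = 3.9667

3.9667 pc


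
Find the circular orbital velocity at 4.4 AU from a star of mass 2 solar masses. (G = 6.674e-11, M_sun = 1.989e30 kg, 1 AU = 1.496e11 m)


v = sqrt(GM/r) = sqrt(6.674e-11 * 3.978e+30 / 6.582e+11) = 20083.2205

20083.2205 m/s


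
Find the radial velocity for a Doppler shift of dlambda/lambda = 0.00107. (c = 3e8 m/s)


v = (dlambda/lambda) * c = 0.00107 * 3e8 = 321000.0

321000.0 m/s


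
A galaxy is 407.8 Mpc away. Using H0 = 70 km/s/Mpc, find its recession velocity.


v = H0 * d = 70 * 407.8 = 28546.0

28546.0 km/s


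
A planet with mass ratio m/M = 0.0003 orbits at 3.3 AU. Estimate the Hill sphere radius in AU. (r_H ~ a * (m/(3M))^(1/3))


r_H = a * (m/3M)^(1/3) = 3.3 * (0.0003/3)^(1/3) = 0.1532

0.1532 AU


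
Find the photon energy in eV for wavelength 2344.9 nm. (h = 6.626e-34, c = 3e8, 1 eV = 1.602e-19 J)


E = hc/lambda = 6.626e-34 * 3e8 / 2.345e-06 = 8.477e-20 J = 0.5292 eV

0.5292 eV


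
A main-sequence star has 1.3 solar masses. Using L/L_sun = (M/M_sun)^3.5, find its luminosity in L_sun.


L/L_sun = (M/M_sun)^3.5 = 1.3^3.5 = 2.505

2.505 L_sun


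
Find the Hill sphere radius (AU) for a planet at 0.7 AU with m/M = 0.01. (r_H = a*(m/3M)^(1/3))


r_H = a * (m/3M)^(1/3) = 0.7 * (0.01/3)^(1/3) = 0.1046

0.1046 AU


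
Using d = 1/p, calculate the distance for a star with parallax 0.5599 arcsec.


d = 1/p = 1/0.5599 = 1.786

1.786 pc


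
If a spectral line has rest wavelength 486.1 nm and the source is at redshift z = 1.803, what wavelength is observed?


lam_obs = lam_emit * (1 + z) = 486.1 * (1 + 1.803) = 1362.5383

1362.5383 nm


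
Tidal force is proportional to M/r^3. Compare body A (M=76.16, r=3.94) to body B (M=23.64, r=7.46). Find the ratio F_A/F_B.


Ratio = (M1/r1^3) / (M2/r2^3) = (76.16/3.94^3) / (23.64/7.46^3) = 21.8679

21.8679


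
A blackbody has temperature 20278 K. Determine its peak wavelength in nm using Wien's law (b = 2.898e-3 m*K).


lam_max = b / T = 2.898e-3 / 20278 = 1.429e-07 m = 142.9135 nm

142.9135 nm


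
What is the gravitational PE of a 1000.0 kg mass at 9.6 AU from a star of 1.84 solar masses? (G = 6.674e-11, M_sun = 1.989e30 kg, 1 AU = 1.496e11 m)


M = 1.84 * 1.989e30 kg = 3.65976e+30 kg; r = 9.6 AU * 1.496e11 m/AU = 1.43616e+12 m. U = -GM*m/r = -(6.674e-11 * 3.65976e+30 * 1000.0) / 1.43616e+12 = -1.701e+11

-1.701e+11 J


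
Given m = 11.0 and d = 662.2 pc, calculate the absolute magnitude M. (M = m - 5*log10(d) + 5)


M = m - 5*log10(d) + 5 = 11.0 - 5*log10(662.2) + 5 = 1.8951

1.8951


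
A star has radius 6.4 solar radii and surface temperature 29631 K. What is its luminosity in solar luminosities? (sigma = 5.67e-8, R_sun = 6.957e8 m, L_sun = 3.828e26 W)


R = 6.4 * 6.957e8 m = 4.45248e+09 m. L = 4*pi*R^2*sigma*T^4 = 4*pi*(4.45248e+09)^2 * 5.67e-8 * 29631^4 = 1.088885242e+31 W. L/L_sun = 1.088885242e+31 / 3.828e26 = 28445.278

28445.278 L_sun


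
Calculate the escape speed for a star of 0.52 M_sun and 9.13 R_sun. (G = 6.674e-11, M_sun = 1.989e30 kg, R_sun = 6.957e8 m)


M = 0.52 * 1.989e30 kg = 1.03428e+30 kg; R = 9.13 * 6.957e8 m = 6.351741e+09 m. v_esc = sqrt(2GM/R) = sqrt(2 * 6.674e-11 * 1.03428e+30 / 6.351741e+09) = 147428.2709

147428.2709 m/s


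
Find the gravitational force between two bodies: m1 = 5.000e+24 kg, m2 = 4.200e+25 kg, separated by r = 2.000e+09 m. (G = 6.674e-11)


F = G*m1*m2/r^2 = 6.674e-11 * 5.000e+24 * 4.200e+25 / (2.000e+09)^2 = 6.674e-11 * 2.100e+50 / 4.000e+18 = 3.504e+21

3.504e+21 N


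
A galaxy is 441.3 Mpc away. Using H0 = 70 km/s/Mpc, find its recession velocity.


v = H0 * d = 70 * 441.3 = 30891.0

30891.0 km/s
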